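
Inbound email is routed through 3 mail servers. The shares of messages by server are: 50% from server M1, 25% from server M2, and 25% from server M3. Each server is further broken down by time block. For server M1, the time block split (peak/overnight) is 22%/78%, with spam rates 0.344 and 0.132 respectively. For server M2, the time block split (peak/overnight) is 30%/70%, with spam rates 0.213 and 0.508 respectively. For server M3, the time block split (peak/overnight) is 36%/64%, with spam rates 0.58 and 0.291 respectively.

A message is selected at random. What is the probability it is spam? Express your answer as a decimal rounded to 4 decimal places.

P(S) ≈ 0.2930

P(S|M1) = 0.22·0.344 + 0.78·0.132 = 0.07568 + 0.10296 = 0.17864
P(S|M2) = 0.3·0.213 + 0.7·0.508 = 0.0639 + 0.3556 = 0.4195
P(S|M3) = 0.36·0.58 + 0.64·0.291 = 0.2088 + 0.18624 = 0.39504
By total probability over the outer partition,
P(S) = 0.5·0.17864 + 0.25·0.4195 + 0.25·0.39504
      = 0.08932 + 0.104875 + 0.09876 = 0.292955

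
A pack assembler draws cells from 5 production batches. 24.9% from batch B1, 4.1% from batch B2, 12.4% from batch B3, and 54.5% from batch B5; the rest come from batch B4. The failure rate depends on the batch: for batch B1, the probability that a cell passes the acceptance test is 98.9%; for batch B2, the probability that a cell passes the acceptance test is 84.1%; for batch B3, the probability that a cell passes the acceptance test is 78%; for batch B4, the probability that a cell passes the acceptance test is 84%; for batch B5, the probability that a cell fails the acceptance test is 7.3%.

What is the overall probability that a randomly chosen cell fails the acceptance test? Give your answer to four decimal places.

P(F) ≈ 0.0829

P(B4) = 1 − (0.249 + 0.041 + 0.124 + 0.545) = 0.041.
P(F|B1) = 1 − 0.989 = 0.011.
P(F|B2) = 1 − 0.841 = 0.159.
P(F|B3) = 1 − 0.78 = 0.22.
P(F|B4) = 1 − 0.84 = 0.16.
By the law of total probability,
P(F) = P(F|B1)·P(B1) + P(F|B2)·P(B2) + P(F|B3)·P(B3) + P(F|B4)·P(B4) + P(F|B5)·P(B5)
      = 0.011·0.249 + 0.159·0.041 + 0.22·0.124 + 0.16·0.041 + 0.073·0.545
      = 0.002739 + 0.006519 + 0.02728 + 0.00656 + 0.039785 = 0.082883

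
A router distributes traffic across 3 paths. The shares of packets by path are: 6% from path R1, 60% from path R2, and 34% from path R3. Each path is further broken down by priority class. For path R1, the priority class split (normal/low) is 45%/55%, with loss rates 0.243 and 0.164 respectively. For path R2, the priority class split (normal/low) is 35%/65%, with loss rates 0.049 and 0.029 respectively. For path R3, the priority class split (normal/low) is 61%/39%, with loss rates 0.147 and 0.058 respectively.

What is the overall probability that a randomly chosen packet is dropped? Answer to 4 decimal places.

P(L|R1) = 0.45·0.243 + 0.55·0.164 = 0.10935 + 0.0902 = 0.19955
P(L|R2) = 0.35·0.049 + 0.65·0.029 = 0.01715 + 0.01885 = 0.036
P(L|R3) = 0.61·0.147 + 0.39·0.058 = 0.08967 + 0.02262 = 0.11229
Then overall,
P(L) = 0.06·0.19955 + 0.6·0.036 + 0.34·0.11229
      = 0.011973 + 0.0216 + 0.0381786 = 0.0717516

P(L) ≈ 0.0718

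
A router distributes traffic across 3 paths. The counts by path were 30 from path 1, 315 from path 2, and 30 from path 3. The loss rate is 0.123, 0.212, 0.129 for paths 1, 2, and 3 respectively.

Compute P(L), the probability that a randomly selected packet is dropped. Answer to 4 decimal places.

Total: 30 + 315 + 30 = 375.
P(1) = 30/375 = 0.08. P(2) = 315/375 = 0.84. P(3) = 30/375 = 0.08.
By the law of total probability,
P(L) = P(L|1)·P(1) + P(L|2)·P(2) + P(L|3)·P(3)
      = 0.123·0.08 + 0.212·0.84 + 0.129·0.08
      = 0.00984 + 0.17808 + 0.01032 = 0.19824

0.1982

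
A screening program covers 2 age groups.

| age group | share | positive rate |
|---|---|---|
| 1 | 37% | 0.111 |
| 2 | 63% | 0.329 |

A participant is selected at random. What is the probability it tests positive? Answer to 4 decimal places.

P(T) ≈ 0.2483

Summing over the partition,
P(T) = P(T|1)·P(1) + P(T|2)·P(2)
      = 0.111·0.37 + 0.329·0.63
      = 0.04107 + 0.20727 = 0.24834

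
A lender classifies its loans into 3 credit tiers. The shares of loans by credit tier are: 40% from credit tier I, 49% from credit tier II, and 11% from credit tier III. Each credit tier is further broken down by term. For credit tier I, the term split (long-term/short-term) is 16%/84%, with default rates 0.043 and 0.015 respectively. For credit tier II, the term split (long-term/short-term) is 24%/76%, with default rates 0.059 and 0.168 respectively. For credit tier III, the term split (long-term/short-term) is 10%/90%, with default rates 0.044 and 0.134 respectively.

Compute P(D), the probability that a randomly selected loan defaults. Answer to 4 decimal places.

P(D|I) = 0.16·0.043 + 0.84·0.015 = 0.00688 + 0.0126 = 0.01948
P(D|II) = 0.24·0.059 + 0.76·0.168 = 0.01416 + 0.12768 = 0.14184
P(D|III) = 0.1·0.044 + 0.9·0.134 = 0.0044 + 0.1206 = 0.125
Then overall,
P(D) = 0.4·0.01948 + 0.49·0.14184 + 0.11·0.125
      = 0.007792 + 0.0695016 + 0.01375 = 0.0910436

P(D) ≈ 0.0910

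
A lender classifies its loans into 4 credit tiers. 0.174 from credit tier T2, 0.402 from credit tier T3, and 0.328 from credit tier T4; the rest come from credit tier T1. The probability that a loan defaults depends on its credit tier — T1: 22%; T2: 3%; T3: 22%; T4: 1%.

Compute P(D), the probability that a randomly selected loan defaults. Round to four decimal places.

P(T1) = 1 − (0.174 + 0.402 + 0.328) = 0.096.
P(D) = P(D|T1)·P(T1) + P(D|T2)·P(T2) + P(D|T3)·P(T3) + P(D|T4)·P(T4)
      = 0.22·0.096 + 0.03·0.174 + 0.22·0.402 + 0.01·0.328
      = 0.02112 + 0.00522 + 0.08844 + 0.00328 = 0.11806

P(D) ≈ 0.1181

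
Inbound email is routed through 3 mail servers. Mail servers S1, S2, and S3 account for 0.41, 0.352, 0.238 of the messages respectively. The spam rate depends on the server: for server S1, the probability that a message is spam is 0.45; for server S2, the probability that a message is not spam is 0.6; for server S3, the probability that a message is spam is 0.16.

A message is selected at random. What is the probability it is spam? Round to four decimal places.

P(S|S2) = 1 − 0.6 = 0.4.
Summing over the partition,
P(S) = P(S|S1)·P(S1) + P(S|S2)·P(S2) + P(S|S3)·P(S3)
      = 0.45·0.41 + 0.4·0.352 + 0.16·0.238
      = 0.1845 + 0.1408 + 0.03808 = 0.36338

0.3634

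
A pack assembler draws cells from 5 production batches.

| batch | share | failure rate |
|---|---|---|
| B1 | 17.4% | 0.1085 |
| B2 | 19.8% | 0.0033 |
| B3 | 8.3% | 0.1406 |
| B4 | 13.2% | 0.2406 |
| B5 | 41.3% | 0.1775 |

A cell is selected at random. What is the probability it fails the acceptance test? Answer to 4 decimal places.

P(F) ≈ 0.1363

P(F) = P(F|B1)·P(B1) + P(F|B2)·P(B2) + P(F|B3)·P(B3) + P(F|B4)·P(B4) + P(F|B5)·P(B5)
      = 0.1085·0.174 + 0.0033·0.198 + 0.1406·0.083 + 0.2406·0.132 + 0.1775·0.413
      = 0.018879 + 0.0006534 + 0.0116698 + 0.0317592 + 0.0733075 = 0.1362689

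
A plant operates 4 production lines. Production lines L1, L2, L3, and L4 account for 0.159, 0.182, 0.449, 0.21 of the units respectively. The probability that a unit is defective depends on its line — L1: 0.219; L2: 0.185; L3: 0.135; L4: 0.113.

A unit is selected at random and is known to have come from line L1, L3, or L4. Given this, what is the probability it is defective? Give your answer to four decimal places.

P(D|S) ≈ 0.1457

Let S = {L1, L3, L4}.
P(S) = 0.159 + 0.449 + 0.21 = 0.818.
P(D ∩ S) = 0.219·0.159 + 0.135·0.449 + 0.113·0.21 = 0.034821 + 0.060615 + 0.02373 = 0.119166.
P(D | S) = 0.119166 / 0.818 = 0.145680…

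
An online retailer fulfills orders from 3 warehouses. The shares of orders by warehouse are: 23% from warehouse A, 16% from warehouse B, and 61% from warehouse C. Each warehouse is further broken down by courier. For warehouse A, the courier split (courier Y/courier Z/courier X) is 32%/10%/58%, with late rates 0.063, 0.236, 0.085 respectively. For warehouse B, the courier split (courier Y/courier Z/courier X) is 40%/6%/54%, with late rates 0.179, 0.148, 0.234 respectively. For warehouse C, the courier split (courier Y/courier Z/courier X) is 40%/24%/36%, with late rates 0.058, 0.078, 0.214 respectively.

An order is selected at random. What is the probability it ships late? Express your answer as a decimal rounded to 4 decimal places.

P(L|A) = 0.32·0.063 + 0.1·0.236 + 0.58·0.085 = 0.02016 + 0.0236 + 0.0493 = 0.09306
P(L|B) = 0.4·0.179 + 0.06·0.148 + 0.54·0.234 = 0.0716 + 0.00888 + 0.12636 = 0.20684
P(L|C) = 0.4·0.058 + 0.24·0.078 + 0.36·0.214 = 0.0232 + 0.01872 + 0.07704 = 0.11896
Then overall,
P(L) = 0.23·0.09306 + 0.16·0.20684 + 0.61·0.11896
      = 0.0214038 + 0.0330944 + 0.0725656 = 0.1270638

0.1271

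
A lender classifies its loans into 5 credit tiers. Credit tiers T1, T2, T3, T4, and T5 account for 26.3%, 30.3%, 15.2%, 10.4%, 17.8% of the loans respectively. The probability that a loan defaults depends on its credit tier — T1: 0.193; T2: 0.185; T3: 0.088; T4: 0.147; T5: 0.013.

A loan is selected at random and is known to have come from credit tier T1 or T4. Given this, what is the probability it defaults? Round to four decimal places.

0.1800

Let S = {T1, T4}.
P(S) = 0.263 + 0.104 = 0.367.
P(D ∩ S) = 0.193·0.263 + 0.147·0.104 = 0.050759 + 0.015288 = 0.066047.
P(D | S) = 0.066047 / 0.367 = 0.179965…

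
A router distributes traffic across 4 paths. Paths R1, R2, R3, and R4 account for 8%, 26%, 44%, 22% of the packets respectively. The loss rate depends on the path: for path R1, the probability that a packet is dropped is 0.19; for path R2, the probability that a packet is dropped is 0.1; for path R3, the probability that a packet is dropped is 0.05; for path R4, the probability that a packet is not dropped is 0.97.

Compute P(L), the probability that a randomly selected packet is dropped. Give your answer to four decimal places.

P(L) ≈ 0.0698

P(L|R4) = 1 − 0.97 = 0.03.
P(L) = P(L|R1)·P(R1) + P(L|R2)·P(R2) + P(L|R3)·P(R3) + P(L|R4)·P(R4)
      = 0.19·0.08 + 0.1·0.26 + 0.05·0.44 + 0.03·0.22
      = 0.0152 + 0.026 + 0.022 + 0.0066 = 0.0698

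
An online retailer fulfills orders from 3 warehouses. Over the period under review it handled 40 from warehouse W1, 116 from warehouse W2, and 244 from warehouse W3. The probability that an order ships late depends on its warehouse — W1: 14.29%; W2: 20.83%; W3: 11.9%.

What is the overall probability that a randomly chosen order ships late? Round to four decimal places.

0.1473

Total: 40 + 116 + 244 = 400.
P(W1) = 40/400 = 0.1. P(W2) = 116/400 = 0.29. P(W3) = 244/400 = 0.61.
Summing over the partition,
P(L) = P(L|W1)·P(W1) + P(L|W2)·P(W2) + P(L|W3)·P(W3)
      = 0.1429·0.1 + 0.2083·0.29 + 0.119·0.61
      = 0.01429 + 0.060407 + 0.07259 = 0.147287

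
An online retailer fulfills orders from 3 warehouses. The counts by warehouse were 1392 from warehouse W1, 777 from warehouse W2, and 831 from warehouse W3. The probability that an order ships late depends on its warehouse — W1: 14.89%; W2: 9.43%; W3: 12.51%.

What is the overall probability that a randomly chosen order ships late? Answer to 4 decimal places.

Total: 1392 + 777 + 831 = 3000.
P(W1) = 1392/3000 = 0.464. P(W2) = 777/3000 = 0.259. P(W3) = 831/3000 = 0.277.
P(L) = P(L|W1)·P(W1) + P(L|W2)·P(W2) + P(L|W3)·P(W3)
      = 0.1489·0.464 + 0.0943·0.259 + 0.1251·0.277
      = 0.0690896 + 0.0244237 + 0.0346527 = 0.128166

0.1282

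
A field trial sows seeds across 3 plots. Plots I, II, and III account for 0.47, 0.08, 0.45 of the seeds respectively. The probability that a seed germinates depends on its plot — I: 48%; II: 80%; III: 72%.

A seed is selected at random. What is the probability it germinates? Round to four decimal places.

0.6136

P(G) = P(G|I)·P(I) + P(G|II)·P(II) + P(G|III)·P(III)
      = 0.48·0.47 + 0.8·0.08 + 0.72·0.45
      = 0.2256 + 0.064 + 0.324 = 0.6136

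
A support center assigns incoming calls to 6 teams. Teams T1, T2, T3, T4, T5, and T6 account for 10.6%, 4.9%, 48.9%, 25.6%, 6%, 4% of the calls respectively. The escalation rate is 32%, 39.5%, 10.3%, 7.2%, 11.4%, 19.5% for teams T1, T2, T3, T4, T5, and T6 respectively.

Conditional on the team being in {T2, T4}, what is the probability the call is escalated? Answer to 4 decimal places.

Let S = {T2, T4}.
P(S) = 0.049 + 0.256 = 0.305.
P(E ∩ S) = 0.395·0.049 + 0.072·0.256 = 0.019355 + 0.018432 = 0.037787.
P(E | S) = 0.037787 / 0.305 = 0.123892…

0.1239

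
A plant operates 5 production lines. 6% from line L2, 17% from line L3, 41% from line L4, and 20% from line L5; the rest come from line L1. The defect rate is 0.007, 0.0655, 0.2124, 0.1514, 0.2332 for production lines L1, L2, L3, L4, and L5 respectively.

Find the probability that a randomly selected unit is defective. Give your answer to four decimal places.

P(L1) = 1 − (0.06 + 0.17 + 0.41 + 0.2) = 0.16.
P(D) = P(D|L1)·P(L1) + P(D|L2)·P(L2) + P(D|L3)·P(L3) + P(D|L4)·P(L4) + P(D|L5)·P(L5)
      = 0.007·0.16 + 0.0655·0.06 + 0.2124·0.17 + 0.1514·0.41 + 0.2332·0.2
      = 0.00112 + 0.00393 + 0.036108 + 0.062074 + 0.04664 = 0.149872

0.1499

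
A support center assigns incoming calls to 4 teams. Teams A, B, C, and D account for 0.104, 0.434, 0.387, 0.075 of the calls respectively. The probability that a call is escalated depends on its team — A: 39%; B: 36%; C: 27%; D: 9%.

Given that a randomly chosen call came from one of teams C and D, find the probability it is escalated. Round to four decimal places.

P(E|S) ≈ 0.2408

Let S = {C, D}.
P(S) = 0.387 + 0.075 = 0.462.
P(E ∩ S) = 0.27·0.387 + 0.09·0.075 = 0.10449 + 0.00675 = 0.11124.
P(E | S) = 0.11124 / 0.462 = 0.240779…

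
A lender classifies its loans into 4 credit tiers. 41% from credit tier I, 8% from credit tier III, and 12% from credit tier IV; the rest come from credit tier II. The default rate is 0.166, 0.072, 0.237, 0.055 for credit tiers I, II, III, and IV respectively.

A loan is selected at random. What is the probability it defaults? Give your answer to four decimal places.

P(D) ≈ 0.1217

P(II) = 1 − (0.41 + 0.08 + 0.12) = 0.39.
By the law of total probability,
P(D) = P(D|I)·P(I) + P(D|II)·P(II) + P(D|III)·P(III) + P(D|IV)·P(IV)
      = 0.166·0.41 + 0.072·0.39 + 0.237·0.08 + 0.055·0.12
      = 0.06806 + 0.02808 + 0.01896 + 0.0066 = 0.1217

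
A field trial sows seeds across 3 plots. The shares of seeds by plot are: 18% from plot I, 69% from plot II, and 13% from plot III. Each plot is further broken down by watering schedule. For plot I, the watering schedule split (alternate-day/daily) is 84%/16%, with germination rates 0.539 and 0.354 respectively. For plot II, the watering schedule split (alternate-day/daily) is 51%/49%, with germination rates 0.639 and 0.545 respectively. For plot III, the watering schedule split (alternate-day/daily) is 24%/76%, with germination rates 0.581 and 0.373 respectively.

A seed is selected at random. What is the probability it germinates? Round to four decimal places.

P(G|I) = 0.84·0.539 + 0.16·0.354 = 0.45276 + 0.05664 = 0.5094
P(G|II) = 0.51·0.639 + 0.49·0.545 = 0.32589 + 0.26705 = 0.59294
P(G|III) = 0.24·0.581 + 0.76·0.373 = 0.13944 + 0.28348 = 0.42292
By total probability over the outer partition,
P(G) = 0.18·0.5094 + 0.69·0.59294 + 0.13·0.42292
      = 0.091692 + 0.4091286 + 0.0549796 = 0.5558002

P(G) ≈ 0.5558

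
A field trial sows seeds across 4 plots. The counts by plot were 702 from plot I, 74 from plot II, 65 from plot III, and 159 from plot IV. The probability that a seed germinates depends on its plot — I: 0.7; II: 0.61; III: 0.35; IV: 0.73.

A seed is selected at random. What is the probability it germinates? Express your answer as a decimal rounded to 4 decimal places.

Total: 702 + 74 + 65 + 159 = 1000.
P(I) = 702/1000 = 0.702. P(II) = 74/1000 = 0.074. P(III) = 65/1000 = 0.065. P(IV) = 159/1000 = 0.159.
Using total probability over the partition,
P(G) = P(G|I)·P(I) + P(G|II)·P(II) + P(G|III)·P(III) + P(G|IV)·P(IV)
      = 0.7·0.702 + 0.61·0.074 + 0.35·0.065 + 0.73·0.159
      = 0.4914 + 0.04514 + 0.02275 + 0.11607 = 0.67536

P(G) ≈ 0.6754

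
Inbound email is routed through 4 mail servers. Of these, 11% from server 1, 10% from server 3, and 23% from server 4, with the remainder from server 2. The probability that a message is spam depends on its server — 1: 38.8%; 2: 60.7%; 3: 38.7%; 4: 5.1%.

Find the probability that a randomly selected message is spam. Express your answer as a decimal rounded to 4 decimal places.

P(2) = 1 − (0.11 + 0.1 + 0.23) = 0.56.
P(S) = P(S|1)·P(1) + P(S|2)·P(2) + P(S|3)·P(3) + P(S|4)·P(4)
      = 0.388·0.11 + 0.607·0.56 + 0.387·0.1 + 0.051·0.23
      = 0.04268 + 0.33992 + 0.0387 + 0.01173 = 0.43303

P(S) ≈ 0.4330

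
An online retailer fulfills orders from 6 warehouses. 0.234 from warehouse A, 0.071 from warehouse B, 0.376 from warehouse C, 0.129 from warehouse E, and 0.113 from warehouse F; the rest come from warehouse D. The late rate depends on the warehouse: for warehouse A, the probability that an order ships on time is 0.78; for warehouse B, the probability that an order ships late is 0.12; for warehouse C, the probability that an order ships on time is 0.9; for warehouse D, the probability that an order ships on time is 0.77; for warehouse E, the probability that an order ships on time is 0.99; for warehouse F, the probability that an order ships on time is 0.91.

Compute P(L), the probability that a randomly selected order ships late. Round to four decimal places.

P(L) ≈ 0.1268

P(D) = 1 − (0.234 + 0.071 + 0.376 + 0.129 + 0.113) = 0.077.
P(L|A) = 1 − 0.78 = 0.22.
P(L|C) = 1 − 0.9 = 0.1.
P(L|D) = 1 − 0.77 = 0.23.
P(L|E) = 1 − 0.99 = 0.01.
P(L|F) = 1 − 0.91 = 0.09.
By the law of total probability,
P(L) = P(L|A)·P(A) + P(L|B)·P(B) + P(L|C)·P(C) + P(L|D)·P(D) + P(L|E)·P(E) + P(L|F)·P(F)
      = 0.22·0.234 + 0.12·0.071 + 0.1·0.376 + 0.23·0.077 + 0.01·0.129 + 0.09·0.113
      = 0.05148 + 0.00852 + 0.0376 + 0.01771 + 0.00129 + 0.01017 = 0.12677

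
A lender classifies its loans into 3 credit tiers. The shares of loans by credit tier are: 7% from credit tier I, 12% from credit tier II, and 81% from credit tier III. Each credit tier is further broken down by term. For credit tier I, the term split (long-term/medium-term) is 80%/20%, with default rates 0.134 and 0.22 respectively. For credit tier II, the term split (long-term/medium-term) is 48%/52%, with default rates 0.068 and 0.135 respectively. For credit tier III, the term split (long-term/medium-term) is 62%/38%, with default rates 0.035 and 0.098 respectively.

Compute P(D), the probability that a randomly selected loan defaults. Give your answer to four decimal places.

P(D) ≈ 0.0707

P(D|I) = 0.8·0.134 + 0.2·0.22 = 0.1072 + 0.044 = 0.1512
P(D|II) = 0.48·0.068 + 0.52·0.135 = 0.03264 + 0.0702 = 0.10284
P(D|III) = 0.62·0.035 + 0.38·0.098 = 0.0217 + 0.03724 = 0.05894
By total probability over the outer partition,
P(D) = 0.07·0.1512 + 0.12·0.10284 + 0.81·0.05894
      = 0.010584 + 0.0123408 + 0.0477414 = 0.0706662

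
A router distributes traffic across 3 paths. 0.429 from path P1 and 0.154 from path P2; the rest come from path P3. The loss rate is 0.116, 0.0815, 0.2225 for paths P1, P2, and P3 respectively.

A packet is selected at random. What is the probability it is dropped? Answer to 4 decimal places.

P(P3) = 1 − (0.429 + 0.154) = 0.417.
P(L) = P(L|P1)·P(P1) + P(L|P2)·P(P2) + P(L|P3)·P(P3)
      = 0.116·0.429 + 0.0815·0.154 + 0.2225·0.417
      = 0.049764 + 0.012551 + 0.0927825 = 0.1550975

0.1551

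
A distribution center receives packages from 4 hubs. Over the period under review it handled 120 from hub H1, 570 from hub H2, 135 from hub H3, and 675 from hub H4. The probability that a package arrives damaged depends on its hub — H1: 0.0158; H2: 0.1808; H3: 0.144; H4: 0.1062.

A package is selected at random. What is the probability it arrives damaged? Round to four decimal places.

Total: 120 + 570 + 135 + 675 = 1500.
P(H1) = 120/1500 = 0.08. P(H2) = 570/1500 = 0.38. P(H3) = 135/1500 = 0.09. P(H4) = 675/1500 = 0.45.
Summing over the partition,
P(D) = P(D|H1)·P(H1) + P(D|H2)·P(H2) + P(D|H3)·P(H3) + P(D|H4)·P(H4)
      = 0.0158·0.08 + 0.1808·0.38 + 0.144·0.09 + 0.1062·0.45
      = 0.001264 + 0.068704 + 0.01296 + 0.04779 = 0.130718

P(D) ≈ 0.1307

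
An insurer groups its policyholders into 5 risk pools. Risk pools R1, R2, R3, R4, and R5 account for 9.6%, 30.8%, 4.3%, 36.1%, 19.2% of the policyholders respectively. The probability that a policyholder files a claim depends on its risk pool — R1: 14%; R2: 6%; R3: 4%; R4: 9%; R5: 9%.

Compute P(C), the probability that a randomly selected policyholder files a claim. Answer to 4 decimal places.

Summing over the partition,
P(C) = P(C|R1)·P(R1) + P(C|R2)·P(R2) + P(C|R3)·P(R3) + P(C|R4)·P(R4) + P(C|R5)·P(R5)
      = 0.14·0.096 + 0.06·0.308 + 0.04·0.043 + 0.09·0.361 + 0.09·0.192
      = 0.01344 + 0.01848 + 0.00172 + 0.03249 + 0.01728 = 0.08341

P(C) ≈ 0.0834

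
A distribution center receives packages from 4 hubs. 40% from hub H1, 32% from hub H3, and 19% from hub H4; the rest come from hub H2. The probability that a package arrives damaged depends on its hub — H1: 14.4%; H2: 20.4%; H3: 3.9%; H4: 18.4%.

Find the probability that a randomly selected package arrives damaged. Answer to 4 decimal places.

P(H2) = 1 − (0.4 + 0.32 + 0.19) = 0.09.
P(D) = P(D|H1)·P(H1) + P(D|H2)·P(H2) + P(D|H3)·P(H3) + P(D|H4)·P(H4)
      = 0.144·0.4 + 0.204·0.09 + 0.039·0.32 + 0.184·0.19
      = 0.0576 + 0.01836 + 0.01248 + 0.03496 = 0.1234

P(D) ≈ 0.1234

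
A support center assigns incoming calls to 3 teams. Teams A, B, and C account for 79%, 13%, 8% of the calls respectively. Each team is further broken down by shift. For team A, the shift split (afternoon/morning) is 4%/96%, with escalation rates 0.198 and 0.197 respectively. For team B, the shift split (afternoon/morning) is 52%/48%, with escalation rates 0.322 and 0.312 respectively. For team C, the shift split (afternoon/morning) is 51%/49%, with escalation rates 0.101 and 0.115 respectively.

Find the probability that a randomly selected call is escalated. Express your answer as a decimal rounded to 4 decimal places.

P(E|A) = 0.04·0.198 + 0.96·0.197 = 0.00792 + 0.18912 = 0.19704
P(E|B) = 0.52·0.322 + 0.48·0.312 = 0.16744 + 0.14976 = 0.3172
P(E|C) = 0.51·0.101 + 0.49·0.115 = 0.05151 + 0.05635 = 0.10786
By total probability over the outer partition,
P(E) = 0.79·0.19704 + 0.13·0.3172 + 0.08·0.10786
      = 0.1556616 + 0.041236 + 0.0086288 = 0.2055264

0.2055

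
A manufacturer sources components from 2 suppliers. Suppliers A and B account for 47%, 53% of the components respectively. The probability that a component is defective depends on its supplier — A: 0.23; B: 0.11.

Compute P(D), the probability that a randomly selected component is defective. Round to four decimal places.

0.1664

By the law of total probability,
P(D) = P(D|A)·P(A) + P(D|B)·P(B)
      = 0.23·0.47 + 0.11·0.53
      = 0.1081 + 0.0583 = 0.1664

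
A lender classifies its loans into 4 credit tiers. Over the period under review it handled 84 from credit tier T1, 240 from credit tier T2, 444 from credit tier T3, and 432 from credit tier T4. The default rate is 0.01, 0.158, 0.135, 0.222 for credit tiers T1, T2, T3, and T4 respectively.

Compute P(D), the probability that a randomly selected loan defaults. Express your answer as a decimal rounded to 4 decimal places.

0.1622

Total: 84 + 240 + 444 + 432 = 1200.
P(T1) = 84/1200 = 0.07. P(T2) = 240/1200 = 0.2. P(T3) = 444/1200 = 0.37. P(T4) = 432/1200 = 0.36.
P(D) = P(D|T1)·P(T1) + P(D|T2)·P(T2) + P(D|T3)·P(T3) + P(D|T4)·P(T4)
      = 0.01·0.07 + 0.158·0.2 + 0.135·0.37 + 0.222·0.36
      = 0.0007 + 0.0316 + 0.04995 + 0.07992 = 0.16217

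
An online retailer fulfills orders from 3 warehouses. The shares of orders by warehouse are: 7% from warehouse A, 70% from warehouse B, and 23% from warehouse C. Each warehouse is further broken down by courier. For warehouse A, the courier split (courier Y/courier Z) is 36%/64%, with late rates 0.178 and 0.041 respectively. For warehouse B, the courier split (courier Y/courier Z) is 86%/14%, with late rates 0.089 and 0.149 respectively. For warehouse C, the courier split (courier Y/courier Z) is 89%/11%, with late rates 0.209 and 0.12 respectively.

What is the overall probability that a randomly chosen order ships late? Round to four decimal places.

P(L) ≈ 0.1203

P(L|A) = 0.36·0.178 + 0.64·0.041 = 0.06408 + 0.02624 = 0.09032
P(L|B) = 0.86·0.089 + 0.14·0.149 = 0.07654 + 0.02086 = 0.0974
P(L|C) = 0.89·0.209 + 0.11·0.12 = 0.18601 + 0.0132 = 0.19921
By total probability over the outer partition,
P(L) = 0.07·0.09032 + 0.7·0.0974 + 0.23·0.19921
      = 0.0063224 + 0.06818 + 0.0458183 = 0.1203207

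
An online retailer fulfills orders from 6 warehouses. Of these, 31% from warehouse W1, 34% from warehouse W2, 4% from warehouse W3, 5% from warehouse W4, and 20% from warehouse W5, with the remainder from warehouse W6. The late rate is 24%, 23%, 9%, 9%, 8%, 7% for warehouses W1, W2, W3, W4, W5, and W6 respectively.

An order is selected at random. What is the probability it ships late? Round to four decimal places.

P(L) ≈ 0.1809

P(W6) = 1 − (0.31 + 0.34 + 0.04 + 0.05 + 0.2) = 0.06.
P(L) = P(L|W1)·P(W1) + P(L|W2)·P(W2) + P(L|W3)·P(W3) + P(L|W4)·P(W4) + P(L|W5)·P(W5) + P(L|W6)·P(W6)
      = 0.24·0.31 + 0.23·0.34 + 0.09·0.04 + 0.09·0.05 + 0.08·0.2 + 0.07·0.06
      = 0.0744 + 0.0782 + 0.0036 + 0.0045 + 0.016 + 0.0042 = 0.1809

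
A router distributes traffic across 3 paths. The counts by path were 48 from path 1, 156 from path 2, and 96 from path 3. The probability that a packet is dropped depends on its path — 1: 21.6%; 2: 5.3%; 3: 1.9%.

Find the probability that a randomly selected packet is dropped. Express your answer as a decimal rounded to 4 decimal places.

P(L) ≈ 0.0682

Total: 48 + 156 + 96 = 300.
P(1) = 48/300 = 0.16. P(2) = 156/300 = 0.52. P(3) = 96/300 = 0.32.
P(L) = P(L|1)·P(1) + P(L|2)·P(2) + P(L|3)·P(3)
      = 0.216·0.16 + 0.053·0.52 + 0.019·0.32
      = 0.03456 + 0.02756 + 0.00608 = 0.0682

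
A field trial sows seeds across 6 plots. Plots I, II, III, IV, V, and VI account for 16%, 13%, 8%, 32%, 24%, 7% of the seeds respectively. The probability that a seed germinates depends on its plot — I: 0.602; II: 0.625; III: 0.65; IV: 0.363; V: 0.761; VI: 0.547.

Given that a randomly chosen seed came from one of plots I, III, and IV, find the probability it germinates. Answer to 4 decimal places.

0.4723

Let S = {I, III, IV}.
P(S) = 0.16 + 0.08 + 0.32 = 0.56.
P(G ∩ S) = 0.602·0.16 + 0.65·0.08 + 0.363·0.32 = 0.09632 + 0.052 + 0.11616 = 0.26448.
P(G | S) = 0.26448 / 0.56 = 0.472286…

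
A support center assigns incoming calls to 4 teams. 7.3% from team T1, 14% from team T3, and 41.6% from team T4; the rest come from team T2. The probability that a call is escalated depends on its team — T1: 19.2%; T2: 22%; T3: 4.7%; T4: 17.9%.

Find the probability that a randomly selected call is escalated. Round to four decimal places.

0.1767

P(T2) = 1 − (0.073 + 0.14 + 0.416) = 0.371.
Summing over the partition,
P(E) = P(E|T1)·P(T1) + P(E|T2)·P(T2) + P(E|T3)·P(T3) + P(E|T4)·P(T4)
      = 0.192·0.073 + 0.22·0.371 + 0.047·0.14 + 0.179·0.416
      = 0.014016 + 0.08162 + 0.00658 + 0.074464 = 0.17668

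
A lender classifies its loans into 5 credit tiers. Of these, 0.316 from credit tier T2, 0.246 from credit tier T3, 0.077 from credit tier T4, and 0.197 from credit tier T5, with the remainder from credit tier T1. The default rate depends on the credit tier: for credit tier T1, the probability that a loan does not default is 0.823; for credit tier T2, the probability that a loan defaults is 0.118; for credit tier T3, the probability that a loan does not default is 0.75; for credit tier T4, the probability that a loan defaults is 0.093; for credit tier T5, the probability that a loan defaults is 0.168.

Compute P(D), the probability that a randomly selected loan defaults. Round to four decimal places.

P(D) ≈ 0.1681

P(T1) = 1 − (0.316 + 0.246 + 0.077 + 0.197) = 0.164.
P(D|T1) = 1 − 0.823 = 0.177.
P(D|T3) = 1 − 0.75 = 0.25.
Using total probability over the partition,
P(D) = P(D|T1)·P(T1) + P(D|T2)·P(T2) + P(D|T3)·P(T3) + P(D|T4)·P(T4) + P(D|T5)·P(T5)
      = 0.177·0.164 + 0.118·0.316 + 0.25·0.246 + 0.093·0.077 + 0.168·0.197
      = 0.029028 + 0.037288 + 0.0615 + 0.007161 + 0.033096 = 0.168073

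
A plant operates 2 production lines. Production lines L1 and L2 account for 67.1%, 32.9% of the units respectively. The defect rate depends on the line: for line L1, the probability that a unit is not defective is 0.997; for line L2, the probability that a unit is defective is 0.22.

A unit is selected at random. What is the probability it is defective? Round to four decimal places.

0.0744

P(D|L1) = 1 − 0.997 = 0.003.
P(D) = P(D|L1)·P(L1) + P(D|L2)·P(L2)
      = 0.003·0.671 + 0.22·0.329
      = 0.002013 + 0.07238 = 0.074393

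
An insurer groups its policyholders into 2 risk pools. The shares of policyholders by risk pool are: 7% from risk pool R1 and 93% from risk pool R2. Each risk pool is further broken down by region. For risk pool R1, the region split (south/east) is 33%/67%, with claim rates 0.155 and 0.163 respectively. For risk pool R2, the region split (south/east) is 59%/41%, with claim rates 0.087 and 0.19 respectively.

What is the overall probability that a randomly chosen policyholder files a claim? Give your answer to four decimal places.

P(C) ≈ 0.1314

P(C|R1) = 0.33·0.155 + 0.67·0.163 = 0.05115 + 0.10921 = 0.16036
P(C|R2) = 0.59·0.087 + 0.41·0.19 = 0.05133 + 0.0779 = 0.12923
By total probability over the outer partition,
P(C) = 0.07·0.16036 + 0.93·0.12923
      = 0.0112252 + 0.1201839 = 0.1314091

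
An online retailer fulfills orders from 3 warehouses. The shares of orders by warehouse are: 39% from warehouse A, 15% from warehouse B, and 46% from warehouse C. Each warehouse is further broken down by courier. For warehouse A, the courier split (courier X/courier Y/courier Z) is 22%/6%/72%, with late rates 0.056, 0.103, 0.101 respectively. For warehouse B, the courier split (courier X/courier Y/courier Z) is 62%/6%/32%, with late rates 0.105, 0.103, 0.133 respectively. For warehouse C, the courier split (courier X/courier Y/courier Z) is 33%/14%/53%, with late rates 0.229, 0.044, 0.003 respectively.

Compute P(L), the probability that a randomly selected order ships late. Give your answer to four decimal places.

P(L|A) = 0.22·0.056 + 0.06·0.103 + 0.72·0.101 = 0.01232 + 0.00618 + 0.07272 = 0.09122
P(L|B) = 0.62·0.105 + 0.06·0.103 + 0.32·0.133 = 0.0651 + 0.00618 + 0.04256 = 0.11384
P(L|C) = 0.33·0.229 + 0.14·0.044 + 0.53·0.003 = 0.07557 + 0.00616 + 0.00159 = 0.08332
By total probability over the outer partition,
P(L) = 0.39·0.09122 + 0.15·0.11384 + 0.46·0.08332
      = 0.0355758 + 0.017076 + 0.0383272 = 0.090979

P(L) ≈ 0.0910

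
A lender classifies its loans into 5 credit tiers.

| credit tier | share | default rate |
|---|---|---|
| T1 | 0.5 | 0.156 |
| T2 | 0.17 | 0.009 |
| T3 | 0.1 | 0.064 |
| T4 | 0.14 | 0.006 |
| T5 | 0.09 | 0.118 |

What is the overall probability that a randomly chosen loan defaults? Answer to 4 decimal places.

0.0974

By the law of total probability,
P(D) = P(D|T1)·P(T1) + P(D|T2)·P(T2) + P(D|T3)·P(T3) + P(D|T4)·P(T4) + P(D|T5)·P(T5)
      = 0.156·0.5 + 0.009·0.17 + 0.064·0.1 + 0.006·0.14 + 0.118·0.09
      = 0.078 + 0.00153 + 0.0064 + 0.00084 + 0.01062 = 0.09739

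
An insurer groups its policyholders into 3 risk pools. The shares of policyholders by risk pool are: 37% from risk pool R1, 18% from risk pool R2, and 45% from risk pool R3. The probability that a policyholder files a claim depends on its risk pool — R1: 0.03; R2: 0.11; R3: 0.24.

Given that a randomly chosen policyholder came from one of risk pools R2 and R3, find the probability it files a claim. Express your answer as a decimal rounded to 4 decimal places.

Let S = {R2, R3}.
P(S) = 0.18 + 0.45 = 0.63.
P(C ∩ S) = 0.11·0.18 + 0.24·0.45 = 0.0198 + 0.108 = 0.1278.
P(C | S) = 0.1278 / 0.63 = 0.202857…

0.2029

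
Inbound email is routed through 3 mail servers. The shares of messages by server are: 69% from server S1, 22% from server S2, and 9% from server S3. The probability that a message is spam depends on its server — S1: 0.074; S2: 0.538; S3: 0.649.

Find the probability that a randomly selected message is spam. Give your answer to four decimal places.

P(S) ≈ 0.2278

P(S) = P(S|S1)·P(S1) + P(S|S2)·P(S2) + P(S|S3)·P(S3)
      = 0.074·0.69 + 0.538·0.22 + 0.649·0.09
      = 0.05106 + 0.11836 + 0.05841 = 0.22783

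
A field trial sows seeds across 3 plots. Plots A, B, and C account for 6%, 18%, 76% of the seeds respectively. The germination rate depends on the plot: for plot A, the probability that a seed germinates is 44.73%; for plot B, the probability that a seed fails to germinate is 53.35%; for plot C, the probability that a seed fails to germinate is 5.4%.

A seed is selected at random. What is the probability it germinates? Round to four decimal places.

0.8298

P(G|B) = 1 − 0.5335 = 0.4665.
P(G|C) = 1 − 0.054 = 0.946.
P(G) = P(G|A)·P(A) + P(G|B)·P(B) + P(G|C)·P(C)
      = 0.4473·0.06 + 0.4665·0.18 + 0.946·0.76
      = 0.026838 + 0.08397 + 0.71896 = 0.829768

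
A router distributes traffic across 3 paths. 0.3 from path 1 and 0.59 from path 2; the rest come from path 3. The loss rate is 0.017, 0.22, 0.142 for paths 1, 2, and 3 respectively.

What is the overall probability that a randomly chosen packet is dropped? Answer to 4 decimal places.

P(L) ≈ 0.1505

P(3) = 1 − (0.3 + 0.59) = 0.11.
Summing over the partition,
P(L) = P(L|1)·P(1) + P(L|2)·P(2) + P(L|3)·P(3)
      = 0.017·0.3 + 0.22·0.59 + 0.142·0.11
      = 0.0051 + 0.1298 + 0.01562 = 0.15052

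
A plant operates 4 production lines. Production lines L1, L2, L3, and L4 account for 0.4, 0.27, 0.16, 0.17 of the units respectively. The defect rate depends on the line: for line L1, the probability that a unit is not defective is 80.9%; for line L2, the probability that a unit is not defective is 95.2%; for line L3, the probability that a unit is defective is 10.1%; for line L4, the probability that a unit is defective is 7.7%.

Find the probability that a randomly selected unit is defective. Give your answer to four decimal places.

P(D|L1) = 1 − 0.809 = 0.191.
P(D|L2) = 1 − 0.952 = 0.048.
P(D) = P(D|L1)·P(L1) + P(D|L2)·P(L2) + P(D|L3)·P(L3) + P(D|L4)·P(L4)
      = 0.191·0.4 + 0.048·0.27 + 0.101·0.16 + 0.077·0.17
      = 0.0764 + 0.01296 + 0.01616 + 0.01309 = 0.11861

P(D) ≈ 0.1186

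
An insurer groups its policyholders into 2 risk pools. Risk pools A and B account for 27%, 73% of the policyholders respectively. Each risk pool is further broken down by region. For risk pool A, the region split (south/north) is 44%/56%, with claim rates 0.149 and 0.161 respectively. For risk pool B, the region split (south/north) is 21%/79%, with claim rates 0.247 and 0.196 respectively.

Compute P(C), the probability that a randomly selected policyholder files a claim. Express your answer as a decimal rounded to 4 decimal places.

P(C) ≈ 0.1929

P(C|A) = 0.44·0.149 + 0.56·0.161 = 0.06556 + 0.09016 = 0.15572
P(C|B) = 0.21·0.247 + 0.79·0.196 = 0.05187 + 0.15484 = 0.20671
Then overall,
P(C) = 0.27·0.15572 + 0.73·0.20671
      = 0.0420444 + 0.1508983 = 0.1929427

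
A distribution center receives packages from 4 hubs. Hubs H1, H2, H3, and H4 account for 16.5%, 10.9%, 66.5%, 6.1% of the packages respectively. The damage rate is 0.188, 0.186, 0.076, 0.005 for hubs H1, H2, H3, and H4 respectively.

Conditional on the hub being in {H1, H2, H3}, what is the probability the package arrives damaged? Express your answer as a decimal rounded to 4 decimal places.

Let S = {H1, H2, H3}.
P(S) = 0.165 + 0.109 + 0.665 = 0.939.
P(D ∩ S) = 0.188·0.165 + 0.186·0.109 + 0.076·0.665 = 0.03102 + 0.020274 + 0.05054 = 0.101834.
P(D | S) = 0.101834 / 0.939 = 0.108449…

P(D|S) ≈ 0.1084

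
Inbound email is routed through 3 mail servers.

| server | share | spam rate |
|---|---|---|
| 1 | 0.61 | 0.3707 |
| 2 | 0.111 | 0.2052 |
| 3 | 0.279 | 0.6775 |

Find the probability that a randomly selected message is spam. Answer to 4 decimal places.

P(S) = P(S|1)·P(1) + P(S|2)·P(2) + P(S|3)·P(3)
      = 0.3707·0.61 + 0.2052·0.111 + 0.6775·0.279
      = 0.226127 + 0.0227772 + 0.1890225 = 0.4379267

0.4379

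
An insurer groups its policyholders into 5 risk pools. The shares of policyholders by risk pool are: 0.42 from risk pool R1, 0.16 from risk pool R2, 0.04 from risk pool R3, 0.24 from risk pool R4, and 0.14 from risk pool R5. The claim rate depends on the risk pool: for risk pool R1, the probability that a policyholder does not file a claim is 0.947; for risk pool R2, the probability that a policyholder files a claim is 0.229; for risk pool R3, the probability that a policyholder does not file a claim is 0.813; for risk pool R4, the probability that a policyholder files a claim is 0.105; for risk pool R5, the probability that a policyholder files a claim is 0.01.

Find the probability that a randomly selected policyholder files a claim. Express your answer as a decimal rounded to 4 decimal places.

P(C|R1) = 1 − 0.947 = 0.053.
P(C|R3) = 1 − 0.813 = 0.187.
P(C) = P(C|R1)·P(R1) + P(C|R2)·P(R2) + P(C|R3)·P(R3) + P(C|R4)·P(R4) + P(C|R5)·P(R5)
      = 0.053·0.42 + 0.229·0.16 + 0.187·0.04 + 0.105·0.24 + 0.01·0.14
      = 0.02226 + 0.03664 + 0.00748 + 0.0252 + 0.0014 = 0.09298

P(C) ≈ 0.0930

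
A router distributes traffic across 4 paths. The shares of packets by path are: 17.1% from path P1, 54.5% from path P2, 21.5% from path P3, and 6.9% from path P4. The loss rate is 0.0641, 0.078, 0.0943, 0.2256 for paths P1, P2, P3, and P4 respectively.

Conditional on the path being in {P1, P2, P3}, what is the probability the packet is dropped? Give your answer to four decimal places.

Let S = {P1, P2, P3}.
P(S) = 0.171 + 0.545 + 0.215 = 0.931.
P(L ∩ S) = 0.0641·0.171 + 0.078·0.545 + 0.0943·0.215 = 0.0109611 + 0.04251 + 0.0202745 = 0.0737456.
P(L | S) = 0.0737456 / 0.931 = 0.079211…

P(L|S) ≈ 0.0792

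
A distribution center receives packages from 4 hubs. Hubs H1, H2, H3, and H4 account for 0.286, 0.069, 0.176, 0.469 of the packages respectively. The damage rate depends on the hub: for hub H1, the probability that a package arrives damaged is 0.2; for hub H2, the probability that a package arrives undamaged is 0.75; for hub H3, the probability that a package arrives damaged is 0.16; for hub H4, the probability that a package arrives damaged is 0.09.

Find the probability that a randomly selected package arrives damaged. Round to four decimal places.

P(D|H2) = 1 − 0.75 = 0.25.
Summing over the partition,
P(D) = P(D|H1)·P(H1) + P(D|H2)·P(H2) + P(D|H3)·P(H3) + P(D|H4)·P(H4)
      = 0.2·0.286 + 0.25·0.069 + 0.16·0.176 + 0.09·0.469
      = 0.0572 + 0.01725 + 0.02816 + 0.04221 = 0.14482

0.1448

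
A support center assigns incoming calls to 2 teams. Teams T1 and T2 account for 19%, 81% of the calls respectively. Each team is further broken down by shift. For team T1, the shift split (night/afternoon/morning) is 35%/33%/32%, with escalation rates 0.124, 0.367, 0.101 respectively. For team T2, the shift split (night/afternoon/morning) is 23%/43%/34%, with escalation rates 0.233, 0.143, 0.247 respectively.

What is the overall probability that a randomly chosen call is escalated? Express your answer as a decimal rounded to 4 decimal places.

0.1986

P(E|T1) = 0.35·0.124 + 0.33·0.367 + 0.32·0.101 = 0.0434 + 0.12111 + 0.03232 = 0.19683
P(E|T2) = 0.23·0.233 + 0.43·0.143 + 0.34·0.247 = 0.05359 + 0.06149 + 0.08398 = 0.19906
By total probability over the outer partition,
P(E) = 0.19·0.19683 + 0.81·0.19906
      = 0.0373977 + 0.1612386 = 0.1986363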